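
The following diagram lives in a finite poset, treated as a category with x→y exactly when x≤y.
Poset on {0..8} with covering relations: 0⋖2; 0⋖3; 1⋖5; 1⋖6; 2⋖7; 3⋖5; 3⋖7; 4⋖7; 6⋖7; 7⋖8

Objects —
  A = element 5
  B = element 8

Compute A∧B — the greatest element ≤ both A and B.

Answer: NO MEET EXISTS

Work:
{x : x⊑A ∧ x⊑B} = {0,1,3}  (A=5, B=8)
  maximal lower bounds 1 and 3 are incomparable: neither 1⊑3 nor 3⊑1
→ no greatest lower bound exists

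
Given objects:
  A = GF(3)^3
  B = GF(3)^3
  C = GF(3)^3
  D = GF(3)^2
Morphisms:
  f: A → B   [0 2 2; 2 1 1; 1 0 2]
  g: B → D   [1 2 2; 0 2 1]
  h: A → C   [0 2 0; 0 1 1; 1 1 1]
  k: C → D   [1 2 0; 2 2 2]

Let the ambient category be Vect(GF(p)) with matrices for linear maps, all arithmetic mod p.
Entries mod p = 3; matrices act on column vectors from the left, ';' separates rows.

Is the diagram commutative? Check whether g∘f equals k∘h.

1) trace f;g:
  e0=[1,0,0] f→[0,2,1] g→[0,2]
  e1=[0,1,0] f→[2,1,0] g→[1,2]
  e2=[0,0,1] f→[2,1,2] g→[2,1]
  composite₁ = [0 1 2; 2 2 1]
2) trace h;k:
  e0=[1,0,0] h→[0,0,1] k→[0,2]
  e1=[0,1,0] h→[2,1,1] k→[1,2]
  e2=[0,0,1] h→[0,1,1] k→[2,1]
  composite₂ = [0 1 2; 2 2 1]
Equal? YES — commutes

Answer: COMMUTES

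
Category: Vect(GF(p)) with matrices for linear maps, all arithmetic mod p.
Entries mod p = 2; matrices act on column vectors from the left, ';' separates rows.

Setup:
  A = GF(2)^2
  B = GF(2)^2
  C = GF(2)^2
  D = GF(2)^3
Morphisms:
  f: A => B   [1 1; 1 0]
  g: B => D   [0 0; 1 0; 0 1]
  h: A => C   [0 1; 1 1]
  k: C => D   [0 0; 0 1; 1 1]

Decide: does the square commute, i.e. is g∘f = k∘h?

Answer: COMMUTES

Derivation:
1) trace f;g:
  e0=(1,0) f=>(1,1) g=>(0,1,1)
  e1=(0,1) f=>(1,0) g=>(0,1,0)
  result₁ = [0 0; 1 1; 1 0]
2) trace h;k:
  e0=(1,0) h=>(0,1) k=>(0,1,1)
  e1=(0,1) h=>(1,1) k=>(0,1,0)
  result₂ = [0 0; 1 1; 1 0]
Equal? same morphism ✓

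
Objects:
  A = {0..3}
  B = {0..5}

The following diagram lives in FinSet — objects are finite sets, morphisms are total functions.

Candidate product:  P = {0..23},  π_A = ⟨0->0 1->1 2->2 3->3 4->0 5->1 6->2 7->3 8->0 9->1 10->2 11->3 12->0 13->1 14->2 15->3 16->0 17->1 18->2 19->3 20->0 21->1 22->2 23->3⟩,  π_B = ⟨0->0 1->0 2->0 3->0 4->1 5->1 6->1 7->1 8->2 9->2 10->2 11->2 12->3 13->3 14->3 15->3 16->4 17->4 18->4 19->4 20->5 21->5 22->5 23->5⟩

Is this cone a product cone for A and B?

|A|·|B| = 4·6 = 24;  |P| = 24
Check the pairing map k ↦ (π_A(k), π_B(k)):
  0 -> (0,0)
  1 -> (1,0)
  2 -> (2,0)
  3 -> (3,0)
  4 -> (0,1)
  5 -> (1,1)
  6 -> (2,1)
  7 -> (3,1)
  8 -> (0,2)
  9 -> (1,2)
  10 -> (2,2)
  11 -> (3,2)
  12 -> (0,3)
  13 -> (1,3)
  14 -> (2,3)
  15 -> (3,3)
  16 -> (0,4)
  17 -> (1,4)
  18 -> (2,4)
  19 -> (3,4)
  20 -> (0,5)
  21 -> (1,5)
  22 -> (2,5)
  23 -> (3,5)
distinct pairs in image: 24 / 24 needed
  → bijection onto A×B; projections well-typed.

Answer: VALID PRODUCT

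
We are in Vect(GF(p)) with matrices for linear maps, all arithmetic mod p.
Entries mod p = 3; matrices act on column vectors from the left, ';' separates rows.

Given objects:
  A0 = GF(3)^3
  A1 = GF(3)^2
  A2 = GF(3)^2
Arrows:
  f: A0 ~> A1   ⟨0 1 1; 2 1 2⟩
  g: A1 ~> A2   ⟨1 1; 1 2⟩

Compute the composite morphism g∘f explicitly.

  e0=⟨1,0,0⟩ f~>⟨0,2⟩ g~>⟨2,1⟩
  e1=⟨0,1,0⟩ f~>⟨1,1⟩ g~>⟨2,0⟩
  e2=⟨0,0,1⟩ f~>⟨1,2⟩ g~>⟨0,2⟩
result: ⟨2 2 0; 1 0 2⟩

Answer: ⟨2 2 0; 1 0 2⟩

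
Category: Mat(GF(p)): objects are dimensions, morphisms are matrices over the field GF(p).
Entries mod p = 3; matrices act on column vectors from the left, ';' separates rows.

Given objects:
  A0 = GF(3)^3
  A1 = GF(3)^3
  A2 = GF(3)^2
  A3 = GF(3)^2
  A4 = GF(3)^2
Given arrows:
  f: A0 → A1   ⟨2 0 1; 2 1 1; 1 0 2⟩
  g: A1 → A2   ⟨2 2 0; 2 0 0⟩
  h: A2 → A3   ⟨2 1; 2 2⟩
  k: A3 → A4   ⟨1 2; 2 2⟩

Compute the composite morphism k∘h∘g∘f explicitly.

  e0=[1,0,0] f→[2,2,1] g→[2,1] h→[2,0] k→[2,1]
  e1=[0,1,0] f→[0,1,0] g→[2,0] h→[1,1] k→[0,1]
  e2=[0,0,1] f→[1,1,2] g→[1,2] h→[1,0] k→[1,2]
result: ⟨2 0 1; 1 1 2⟩

Answer: ⟨2 0 1; 1 1 2⟩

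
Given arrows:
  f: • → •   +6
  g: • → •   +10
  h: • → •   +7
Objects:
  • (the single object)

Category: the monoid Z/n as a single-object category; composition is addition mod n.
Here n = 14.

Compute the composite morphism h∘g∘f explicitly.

  0 +6≡6 +10≡2 +7≡9  (mod 14)
⟦path⟧: +9

Answer: +9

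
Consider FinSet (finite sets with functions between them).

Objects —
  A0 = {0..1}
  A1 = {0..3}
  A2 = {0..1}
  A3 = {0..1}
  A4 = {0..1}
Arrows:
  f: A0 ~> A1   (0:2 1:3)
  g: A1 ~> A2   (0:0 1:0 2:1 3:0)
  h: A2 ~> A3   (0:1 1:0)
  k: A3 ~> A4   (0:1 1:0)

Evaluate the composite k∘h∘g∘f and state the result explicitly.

  0 f~>2 g~>1 h~>0 k~>1
  1 f~>3 g~>0 h~>1 k~>0
⟦path⟧: (0:1 1:0)

Answer: (0:1 1:0)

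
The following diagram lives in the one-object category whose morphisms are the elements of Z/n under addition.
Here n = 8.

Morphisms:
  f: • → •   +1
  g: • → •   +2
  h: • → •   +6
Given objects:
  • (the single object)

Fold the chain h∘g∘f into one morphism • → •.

  0 +1≡1 +2≡3 +6≡1  (mod 8)
result: +1

Answer: +1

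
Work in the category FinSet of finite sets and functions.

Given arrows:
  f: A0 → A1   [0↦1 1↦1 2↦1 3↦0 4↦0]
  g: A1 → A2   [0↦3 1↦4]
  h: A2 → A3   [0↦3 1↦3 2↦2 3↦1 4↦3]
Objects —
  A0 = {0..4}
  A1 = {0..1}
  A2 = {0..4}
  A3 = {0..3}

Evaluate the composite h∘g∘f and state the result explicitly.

  0 f→1 g→4 h→3
  1 f→1 g→4 h→3
  2 f→1 g→4 h→3
  3 f→0 g→3 h→1
  4 f→0 g→3 h→1
composite: [0↦3 1↦3 2↦3 3↦1 4↦1]

Answer: [0↦3 1↦3 2↦3 3↦1 4↦1]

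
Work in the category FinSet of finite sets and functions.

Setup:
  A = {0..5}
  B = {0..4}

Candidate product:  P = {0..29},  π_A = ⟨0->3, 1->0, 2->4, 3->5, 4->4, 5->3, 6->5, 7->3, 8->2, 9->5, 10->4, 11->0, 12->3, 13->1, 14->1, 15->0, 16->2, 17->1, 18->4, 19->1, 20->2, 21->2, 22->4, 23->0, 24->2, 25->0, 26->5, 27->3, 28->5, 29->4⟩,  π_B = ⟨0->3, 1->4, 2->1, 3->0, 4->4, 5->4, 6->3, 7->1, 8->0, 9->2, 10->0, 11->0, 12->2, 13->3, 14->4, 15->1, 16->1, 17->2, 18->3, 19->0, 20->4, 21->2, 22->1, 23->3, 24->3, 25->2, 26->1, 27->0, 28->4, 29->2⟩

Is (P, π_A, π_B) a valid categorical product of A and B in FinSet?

Answer: NOT A VALID PRODUCT — duplicate pair at indices 22,2

Trace:
|A|·|B| = 6·5 = 30;  |P| = 30
Check the pairing map k ↦ (π_A(k), π_B(k)):
  0 -> (3,3)
  1 -> (0,4)
  2 -> (4,1)
  3 -> (5,0)
  4 -> (4,4)
  5 -> (3,4)
  6 -> (5,3)
  7 -> (3,1)
  8 -> (2,0)
  9 -> (5,2)
  10 -> (4,0)
  11 -> (0,0)
  12 -> (3,2)
  13 -> (1,3)
  14 -> (1,4)
  15 -> (0,1)
  16 -> (2,1)
  17 -> (1,2)
  18 -> (4,3)
  19 -> (1,0)
  20 -> (2,4)
  21 -> (2,2)
  22 -> (4,1)  ✗ repeats pair of k=2
  23 -> (0,3)
  24 -> (2,3)
  25 -> (0,2)
  26 -> (5,1)
  27 -> (3,0)
  28 -> (5,4)
  29 -> (4,2)
distinct pairs in image: 29 / 30 needed
  → (4,1) hit at k=2 and k=22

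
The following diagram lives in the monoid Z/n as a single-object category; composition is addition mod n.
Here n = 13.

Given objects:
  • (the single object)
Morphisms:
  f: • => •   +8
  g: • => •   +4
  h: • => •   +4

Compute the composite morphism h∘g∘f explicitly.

  0 +8≡8 +4≡12 +4≡3  (mod 13)
composite: +3

Answer: +3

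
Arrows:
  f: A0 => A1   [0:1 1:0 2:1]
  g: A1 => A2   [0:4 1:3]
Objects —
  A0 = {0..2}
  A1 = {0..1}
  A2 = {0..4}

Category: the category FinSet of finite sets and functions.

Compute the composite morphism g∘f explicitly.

  0 f=>1 g=>3
  1 f=>0 g=>4
  2 f=>1 g=>3
result: [0:3 1:4 2:3]

Answer: [0:3 1:4 2:3]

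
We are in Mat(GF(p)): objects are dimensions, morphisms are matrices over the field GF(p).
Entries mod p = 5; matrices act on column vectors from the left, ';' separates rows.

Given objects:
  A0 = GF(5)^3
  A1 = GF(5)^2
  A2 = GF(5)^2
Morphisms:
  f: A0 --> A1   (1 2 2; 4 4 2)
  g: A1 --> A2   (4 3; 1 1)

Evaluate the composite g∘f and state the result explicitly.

Answer: (1 0 4; 0 1 4)

Work:
  e0=(1,0,0) f-->(1,4) g-->(1,0)
  e1=(0,1,0) f-->(2,4) g-->(0,1)
  e2=(0,0,1) f-->(2,2) g-->(4,4)
⟦path⟧: (1 0 4; 0 1 4)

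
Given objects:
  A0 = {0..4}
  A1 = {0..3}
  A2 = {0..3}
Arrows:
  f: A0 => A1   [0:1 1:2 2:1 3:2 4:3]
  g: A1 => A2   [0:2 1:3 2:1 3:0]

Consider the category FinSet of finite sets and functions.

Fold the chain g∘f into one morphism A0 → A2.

Answer: [0:3 1:1 2:3 3:1 4:0]

Trace:
  0 f=>1 g=>3
  1 f=>2 g=>1
  2 f=>1 g=>3
  3 f=>2 g=>1
  4 f=>3 g=>0
⟦path⟧: [0:3 1:1 2:3 3:1 4:0]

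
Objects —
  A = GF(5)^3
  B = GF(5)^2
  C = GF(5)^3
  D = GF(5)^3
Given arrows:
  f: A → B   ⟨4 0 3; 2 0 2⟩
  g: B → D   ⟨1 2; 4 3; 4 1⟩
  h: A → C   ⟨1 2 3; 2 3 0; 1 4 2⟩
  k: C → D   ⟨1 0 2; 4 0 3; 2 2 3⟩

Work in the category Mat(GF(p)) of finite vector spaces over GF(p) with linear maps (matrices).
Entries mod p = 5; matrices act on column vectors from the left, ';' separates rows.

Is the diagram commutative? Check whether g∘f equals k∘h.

Path 1 = f;g:
  e0=(1,0,0) f→(4,2) g→(3,2,3)
  e1=(0,1,0) f→(0,0) g→(0,0,0)
  e2=(0,0,1) f→(3,2) g→(2,3,4)
  result₁ = ⟨3 0 2; 2 0 3; 3 0 4⟩
Path 2 = h;k:
  e0=(1,0,0) h→(1,2,1) k→(3,2,4)
  e1=(0,1,0) h→(2,3,4) k→(0,0,2)
  e2=(0,0,1) h→(3,0,2) k→(2,3,2)
  result₂ = ⟨3 0 2; 2 0 3; 4 2 2⟩
Equal? distinct morphisms ✗

Answer: DOES NOT COMMUTE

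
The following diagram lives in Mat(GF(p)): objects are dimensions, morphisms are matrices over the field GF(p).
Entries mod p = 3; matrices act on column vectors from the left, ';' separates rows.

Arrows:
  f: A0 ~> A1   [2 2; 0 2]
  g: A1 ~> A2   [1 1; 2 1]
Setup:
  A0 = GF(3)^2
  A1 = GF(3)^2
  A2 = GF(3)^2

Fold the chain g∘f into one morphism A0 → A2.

Answer: [2 1; 1 0]

Work:
  e0=⟨1,0⟩ f~>⟨2,0⟩ g~>⟨2,1⟩
  e1=⟨0,1⟩ f~>⟨2,2⟩ g~>⟨1,0⟩
⟦path⟧: [2 1; 1 0]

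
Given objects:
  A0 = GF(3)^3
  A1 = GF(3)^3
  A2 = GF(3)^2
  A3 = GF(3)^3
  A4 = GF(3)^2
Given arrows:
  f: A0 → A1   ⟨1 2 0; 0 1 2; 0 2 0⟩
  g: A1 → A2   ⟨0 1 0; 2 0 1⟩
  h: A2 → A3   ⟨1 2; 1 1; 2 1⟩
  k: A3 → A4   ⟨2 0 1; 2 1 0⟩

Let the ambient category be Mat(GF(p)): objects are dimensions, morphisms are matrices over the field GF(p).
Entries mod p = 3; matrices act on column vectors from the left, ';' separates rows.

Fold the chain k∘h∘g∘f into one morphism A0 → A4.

  e0=(1,0,0) f→(1,0,0) g→(0,2) h→(1,2,2) k→(1,1)
  e1=(0,1,0) f→(2,1,2) g→(1,0) h→(1,1,2) k→(1,0)
  e2=(0,0,1) f→(0,2,0) g→(2,0) h→(2,2,1) k→(2,0)
composite: ⟨1 1 2; 1 0 0⟩

Answer: ⟨1 1 2; 1 0 0⟩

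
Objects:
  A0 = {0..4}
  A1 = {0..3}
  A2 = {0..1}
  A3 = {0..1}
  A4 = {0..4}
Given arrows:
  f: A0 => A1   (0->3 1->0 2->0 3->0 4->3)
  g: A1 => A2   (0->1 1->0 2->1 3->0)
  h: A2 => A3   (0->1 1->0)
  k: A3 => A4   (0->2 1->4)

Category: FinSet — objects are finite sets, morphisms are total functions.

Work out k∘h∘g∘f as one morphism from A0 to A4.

  0 f=>3 g=>0 h=>1 k=>4
  1 f=>0 g=>1 h=>0 k=>2
  2 f=>0 g=>1 h=>0 k=>2
  3 f=>0 g=>1 h=>0 k=>2
  4 f=>3 g=>0 h=>1 k=>4
composite: (0->4 1->2 2->2 3->2 4->4)

Answer: (0->4 1->2 2->2 3->2 4->4)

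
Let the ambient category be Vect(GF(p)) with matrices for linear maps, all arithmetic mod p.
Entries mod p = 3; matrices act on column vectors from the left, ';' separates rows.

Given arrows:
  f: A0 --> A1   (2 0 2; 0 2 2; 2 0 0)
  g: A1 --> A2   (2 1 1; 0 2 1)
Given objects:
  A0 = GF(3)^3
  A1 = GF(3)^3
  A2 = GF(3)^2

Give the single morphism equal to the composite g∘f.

Answer: (0 2 0; 2 1 1)

Work:
  e0=⟨1,0,0⟩ f-->⟨2,0,2⟩ g-->⟨0,2⟩
  e1=⟨0,1,0⟩ f-->⟨0,2,0⟩ g-->⟨2,1⟩
  e2=⟨0,0,1⟩ f-->⟨2,2,0⟩ g-->⟨0,1⟩
composite: (0 2 0; 2 1 1)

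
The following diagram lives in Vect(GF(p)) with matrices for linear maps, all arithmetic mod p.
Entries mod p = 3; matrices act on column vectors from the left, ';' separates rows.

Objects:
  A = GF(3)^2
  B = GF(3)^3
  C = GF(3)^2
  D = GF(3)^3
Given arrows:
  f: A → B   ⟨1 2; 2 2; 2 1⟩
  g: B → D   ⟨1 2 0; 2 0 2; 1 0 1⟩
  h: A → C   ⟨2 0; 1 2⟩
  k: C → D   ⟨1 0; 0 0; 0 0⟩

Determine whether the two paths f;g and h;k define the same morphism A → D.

Answer: COMMUTES

Work:
Along f;g (path 1):
  e0=⟨1,0⟩ f→⟨1,2,2⟩ g→⟨2,0,0⟩
  e1=⟨0,1⟩ f→⟨2,2,1⟩ g→⟨0,0,0⟩
  composite₁ = ⟨2 0; 0 0; 0 0⟩
Along h;k (path 2):
  e0=⟨1,0⟩ h→⟨2,1⟩ k→⟨2,0,0⟩
  e1=⟨0,1⟩ h→⟨0,2⟩ k→⟨0,0,0⟩
  composite₂ = ⟨2 0; 0 0; 0 0⟩
Equal? equal; square commutes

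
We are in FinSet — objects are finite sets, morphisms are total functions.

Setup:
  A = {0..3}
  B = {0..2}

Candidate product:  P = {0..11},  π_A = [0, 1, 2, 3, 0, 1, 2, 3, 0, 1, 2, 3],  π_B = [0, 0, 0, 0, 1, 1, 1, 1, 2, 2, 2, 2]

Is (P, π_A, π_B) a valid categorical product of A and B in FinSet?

|A|·|B| = 4·3 = 12;  |P| = 12
Check the pairing map k ↦ (π_A(k), π_B(k)):
  0 ↦ (0,0)
  1 ↦ (1,0)
  2 ↦ (2,0)
  3 ↦ (3,0)
  4 ↦ (0,1)
  5 ↦ (1,1)
  6 ↦ (2,1)
  7 ↦ (3,1)
  8 ↦ (0,2)
  9 ↦ (1,2)
  10 ↦ (2,2)
  11 ↦ (3,2)
distinct pairs in image: 12 / 12 needed
  → bijection onto A×B; projections well-typed.

Answer: VALID PRODUCT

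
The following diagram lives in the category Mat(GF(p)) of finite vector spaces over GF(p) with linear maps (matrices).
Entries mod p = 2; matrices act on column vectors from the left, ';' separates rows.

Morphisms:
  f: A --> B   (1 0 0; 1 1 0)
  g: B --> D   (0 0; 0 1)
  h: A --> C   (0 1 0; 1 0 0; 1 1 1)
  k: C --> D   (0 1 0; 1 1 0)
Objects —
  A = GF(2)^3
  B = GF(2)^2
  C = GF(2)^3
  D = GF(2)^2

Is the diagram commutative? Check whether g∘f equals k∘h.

1) trace f;g:
  e0=[1,0,0] f-->[1,1] g-->[0,1]
  e1=[0,1,0] f-->[0,1] g-->[0,1]
  e2=[0,0,1] f-->[0,0] g-->[0,0]
  composite₁ = (0 0 0; 1 1 0)
2) trace h;k:
  e0=[1,0,0] h-->[0,1,1] k-->[1,1]
  e1=[0,1,0] h-->[1,0,1] k-->[0,1]
  e2=[0,0,1] h-->[0,0,1] k-->[0,0]
  composite₂ = (1 0 0; 1 1 0)
Equal? NO — does not commute

Answer: DOES NOT COMMUTE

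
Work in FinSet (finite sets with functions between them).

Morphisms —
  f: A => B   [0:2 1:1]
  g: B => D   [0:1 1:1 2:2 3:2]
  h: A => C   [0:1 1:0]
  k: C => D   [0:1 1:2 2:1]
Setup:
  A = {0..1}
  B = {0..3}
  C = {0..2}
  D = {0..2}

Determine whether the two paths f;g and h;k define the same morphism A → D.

Path 1 = f;g:
  0 f=>2 g=>2
  1 f=>1 g=>1
  ⟦path⟧₁ = [0:2 1:1]
Path 2 = h;k:
  0 h=>1 k=>2
  1 h=>0 k=>1
  ⟦path⟧₂ = [0:2 1:1]
Equal? equal; square commutes

Answer: COMMUTES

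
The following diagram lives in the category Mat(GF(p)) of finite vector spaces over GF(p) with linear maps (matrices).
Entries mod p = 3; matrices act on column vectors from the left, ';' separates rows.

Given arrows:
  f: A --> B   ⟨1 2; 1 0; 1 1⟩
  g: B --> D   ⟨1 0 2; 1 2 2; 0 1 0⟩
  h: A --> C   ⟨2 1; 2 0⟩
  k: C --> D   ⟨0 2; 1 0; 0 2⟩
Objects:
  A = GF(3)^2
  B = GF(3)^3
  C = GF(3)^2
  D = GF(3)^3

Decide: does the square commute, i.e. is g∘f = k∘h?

Along f;g (path 1):
  e0=⟨1,0⟩ f-->⟨1,1,1⟩ g-->⟨0,2,1⟩
  e1=⟨0,1⟩ f-->⟨2,0,1⟩ g-->⟨1,1,0⟩
  result₁ = ⟨0 1; 2 1; 1 0⟩
Along h;k (path 2):
  e0=⟨1,0⟩ h-->⟨2,2⟩ k-->⟨1,2,1⟩
  e1=⟨0,1⟩ h-->⟨1,0⟩ k-->⟨0,1,0⟩
  result₂ = ⟨1 0; 2 1; 1 0⟩
Equal? NO — does not commute

Answer: DOES NOT COMMUTE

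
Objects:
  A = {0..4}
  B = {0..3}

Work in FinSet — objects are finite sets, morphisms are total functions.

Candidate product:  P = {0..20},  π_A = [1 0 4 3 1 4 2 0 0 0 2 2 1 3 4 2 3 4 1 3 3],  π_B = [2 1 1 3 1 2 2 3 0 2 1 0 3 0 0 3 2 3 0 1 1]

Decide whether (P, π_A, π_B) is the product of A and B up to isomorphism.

Answer: NOT A VALID PRODUCT — |P|=21 ≠ |A|·|B|=20

Trace:
|A|·|B| = 5·4 = 20;  |P| = 21
  → cardinalities differ; no bijection possible.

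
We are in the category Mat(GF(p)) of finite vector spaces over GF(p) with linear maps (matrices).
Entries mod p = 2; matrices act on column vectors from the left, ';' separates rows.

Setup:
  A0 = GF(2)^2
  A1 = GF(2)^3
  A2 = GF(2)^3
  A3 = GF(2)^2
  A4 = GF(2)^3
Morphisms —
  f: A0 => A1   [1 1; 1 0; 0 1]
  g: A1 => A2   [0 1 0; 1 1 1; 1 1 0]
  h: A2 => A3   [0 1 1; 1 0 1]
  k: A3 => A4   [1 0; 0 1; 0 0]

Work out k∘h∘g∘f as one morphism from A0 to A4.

  e0=[1,0] f=>[1,1,0] g=>[1,0,0] h=>[0,1] k=>[0,1,0]
  e1=[0,1] f=>[1,0,1] g=>[0,0,1] h=>[1,1] k=>[1,1,0]
composite: [0 1; 1 1; 0 0]

Answer: [0 1; 1 1; 0 0]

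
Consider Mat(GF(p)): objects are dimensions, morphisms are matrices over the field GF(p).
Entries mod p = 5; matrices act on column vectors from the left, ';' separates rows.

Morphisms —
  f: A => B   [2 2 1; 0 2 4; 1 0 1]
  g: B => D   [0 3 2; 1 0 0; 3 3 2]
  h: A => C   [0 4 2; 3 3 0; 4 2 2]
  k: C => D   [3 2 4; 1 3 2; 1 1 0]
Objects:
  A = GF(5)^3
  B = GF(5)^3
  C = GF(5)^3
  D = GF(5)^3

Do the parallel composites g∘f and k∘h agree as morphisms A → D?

Along f;g (path 1):
  e0=(1,0,0) f=>(2,0,1) g=>(2,2,3)
  e1=(0,1,0) f=>(2,2,0) g=>(1,2,2)
  e2=(0,0,1) f=>(1,4,1) g=>(4,1,2)
  ⟦path⟧₁ = [2 1 4; 2 2 1; 3 2 2]
Along h;k (path 2):
  e0=(1,0,0) h=>(0,3,4) k=>(2,2,3)
  e1=(0,1,0) h=>(4,3,2) k=>(1,2,2)
  e2=(0,0,1) h=>(2,0,2) k=>(4,1,2)
  ⟦path⟧₂ = [2 1 4; 2 2 1; 3 2 2]
Equal? YES — commutes

Answer: COMMUTES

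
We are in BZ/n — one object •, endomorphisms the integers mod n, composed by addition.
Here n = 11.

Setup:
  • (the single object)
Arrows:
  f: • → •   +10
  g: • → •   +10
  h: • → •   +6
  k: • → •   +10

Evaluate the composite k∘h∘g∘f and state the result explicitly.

  0 +10≡10 +10≡9 +6≡4 +10≡3  (mod 11)
⟦path⟧: +3

Answer: +3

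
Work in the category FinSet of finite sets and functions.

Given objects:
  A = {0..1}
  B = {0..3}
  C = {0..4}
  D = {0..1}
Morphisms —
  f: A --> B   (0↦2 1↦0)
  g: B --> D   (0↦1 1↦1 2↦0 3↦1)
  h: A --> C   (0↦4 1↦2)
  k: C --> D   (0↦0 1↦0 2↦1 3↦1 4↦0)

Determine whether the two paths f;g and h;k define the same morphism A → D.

Answer: COMMUTES

Trace:
Along f;g (path 1):
  0 f-->2 g-->0
  1 f-->0 g-->1
  ⟦path⟧₁ = (0↦0 1↦1)
Along h;k (path 2):
  0 h-->4 k-->0
  1 h-->2 k-->1
  ⟦path⟧₂ = (0↦0 1↦1)
Equal? YES — commutes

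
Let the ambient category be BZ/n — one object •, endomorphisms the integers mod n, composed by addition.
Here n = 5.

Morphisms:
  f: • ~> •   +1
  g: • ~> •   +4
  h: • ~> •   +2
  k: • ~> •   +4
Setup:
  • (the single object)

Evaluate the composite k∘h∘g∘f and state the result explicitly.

Answer: +1

Work:
  0 +1≡1 +4≡0 +2≡2 +4≡1  (mod 5)
composite: +1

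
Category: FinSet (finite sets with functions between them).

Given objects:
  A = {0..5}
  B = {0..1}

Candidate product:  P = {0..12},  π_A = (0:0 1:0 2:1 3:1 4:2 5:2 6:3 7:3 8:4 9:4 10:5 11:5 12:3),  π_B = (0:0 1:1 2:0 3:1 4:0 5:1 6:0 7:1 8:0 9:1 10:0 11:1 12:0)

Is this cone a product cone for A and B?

Answer: NOT A VALID PRODUCT — |P|=13 ≠ |A|·|B|=12

Work:
|A|·|B| = 6·2 = 12;  |P| = 13
  → cardinalities differ; no bijection possible.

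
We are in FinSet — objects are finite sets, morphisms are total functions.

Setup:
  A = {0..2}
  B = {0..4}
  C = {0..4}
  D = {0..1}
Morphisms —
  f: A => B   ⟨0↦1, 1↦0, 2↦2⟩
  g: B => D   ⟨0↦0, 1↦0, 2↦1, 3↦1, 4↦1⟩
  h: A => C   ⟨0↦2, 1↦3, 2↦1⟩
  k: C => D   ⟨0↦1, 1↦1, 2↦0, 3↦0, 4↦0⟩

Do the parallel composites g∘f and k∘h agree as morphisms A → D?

1) trace f;g:
  0 f=>1 g=>0
  1 f=>0 g=>0
  2 f=>2 g=>1
  ⟦path⟧₁ = ⟨0↦0, 1↦0, 2↦1⟩
2) trace h;k:
  0 h=>2 k=>0
  1 h=>3 k=>0
  2 h=>1 k=>1
  ⟦path⟧₂ = ⟨0↦0, 1↦0, 2↦1⟩
Equal? equal; square commutes

Answer: COMMUTES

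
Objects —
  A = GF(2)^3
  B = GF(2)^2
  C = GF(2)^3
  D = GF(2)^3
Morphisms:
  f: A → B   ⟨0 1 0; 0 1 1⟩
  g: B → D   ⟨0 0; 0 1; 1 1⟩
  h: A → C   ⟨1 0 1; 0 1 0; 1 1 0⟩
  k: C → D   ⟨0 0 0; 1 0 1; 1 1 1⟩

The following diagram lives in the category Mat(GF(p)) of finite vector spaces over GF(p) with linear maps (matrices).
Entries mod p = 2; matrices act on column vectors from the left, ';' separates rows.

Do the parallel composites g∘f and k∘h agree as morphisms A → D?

Path 1 = f;g:
  e0=⟨1,0,0⟩ f→⟨0,0⟩ g→⟨0,0,0⟩
  e1=⟨0,1,0⟩ f→⟨1,1⟩ g→⟨0,1,0⟩
  e2=⟨0,0,1⟩ f→⟨0,1⟩ g→⟨0,1,1⟩
  composite₁ = ⟨0 0 0; 0 1 1; 0 0 1⟩
Path 2 = h;k:
  e0=⟨1,0,0⟩ h→⟨1,0,1⟩ k→⟨0,0,0⟩
  e1=⟨0,1,0⟩ h→⟨0,1,1⟩ k→⟨0,1,0⟩
  e2=⟨0,0,1⟩ h→⟨1,0,0⟩ k→⟨0,1,1⟩
  composite₂ = ⟨0 0 0; 0 1 1; 0 0 1⟩
Equal? same morphism ✓

Answer: COMMUTES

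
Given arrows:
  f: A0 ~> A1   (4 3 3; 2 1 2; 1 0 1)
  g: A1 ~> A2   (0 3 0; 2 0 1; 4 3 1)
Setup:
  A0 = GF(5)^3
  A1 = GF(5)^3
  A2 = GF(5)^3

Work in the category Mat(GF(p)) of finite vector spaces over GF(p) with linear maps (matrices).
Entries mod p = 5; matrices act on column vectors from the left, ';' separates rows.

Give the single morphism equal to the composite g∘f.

Answer: (1 3 1; 4 1 2; 3 0 4)

Trace:
  e0=[1,0,0] f~>[4,2,1] g~>[1,4,3]
  e1=[0,1,0] f~>[3,1,0] g~>[3,1,0]
  e2=[0,0,1] f~>[3,2,1] g~>[1,2,4]
result: (1 3 1; 4 1 2; 3 0 4)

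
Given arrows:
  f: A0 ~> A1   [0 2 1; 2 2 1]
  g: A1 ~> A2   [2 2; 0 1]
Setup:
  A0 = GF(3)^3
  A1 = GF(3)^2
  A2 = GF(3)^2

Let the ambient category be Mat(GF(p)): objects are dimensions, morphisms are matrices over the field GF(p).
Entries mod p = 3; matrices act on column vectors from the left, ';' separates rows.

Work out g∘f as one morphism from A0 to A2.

  e0=⟨1,0,0⟩ f~>⟨0,2⟩ g~>⟨1,2⟩
  e1=⟨0,1,0⟩ f~>⟨2,2⟩ g~>⟨2,2⟩
  e2=⟨0,0,1⟩ f~>⟨1,1⟩ g~>⟨1,1⟩
result: [1 2 1; 2 2 1]

Answer: [1 2 1; 2 2 1]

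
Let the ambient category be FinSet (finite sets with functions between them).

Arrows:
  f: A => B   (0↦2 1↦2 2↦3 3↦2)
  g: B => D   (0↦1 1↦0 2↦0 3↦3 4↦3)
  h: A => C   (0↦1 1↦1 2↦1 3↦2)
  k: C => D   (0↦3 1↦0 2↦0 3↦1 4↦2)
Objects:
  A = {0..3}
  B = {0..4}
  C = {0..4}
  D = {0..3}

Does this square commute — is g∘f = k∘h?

Answer: DOES NOT COMMUTE

Trace:
Along f;g (path 1):
  0 f=>2 g=>0
  1 f=>2 g=>0
  2 f=>3 g=>3
  3 f=>2 g=>0
  result₁ = (0↦0 1↦0 2↦3 3↦0)
Along h;k (path 2):
  0 h=>1 k=>0
  1 h=>1 k=>0
  2 h=>1 k=>0
  3 h=>2 k=>0
  result₂ = (0↦0 1↦0 2↦0 3↦0)
Equal? NO — does not commute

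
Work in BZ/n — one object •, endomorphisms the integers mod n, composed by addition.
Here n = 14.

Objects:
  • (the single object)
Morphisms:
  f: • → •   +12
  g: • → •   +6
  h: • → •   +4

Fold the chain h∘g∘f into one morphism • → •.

  0 +12≡12 +6≡4 +4≡8  (mod 14)
⟦path⟧: +8

Answer: +8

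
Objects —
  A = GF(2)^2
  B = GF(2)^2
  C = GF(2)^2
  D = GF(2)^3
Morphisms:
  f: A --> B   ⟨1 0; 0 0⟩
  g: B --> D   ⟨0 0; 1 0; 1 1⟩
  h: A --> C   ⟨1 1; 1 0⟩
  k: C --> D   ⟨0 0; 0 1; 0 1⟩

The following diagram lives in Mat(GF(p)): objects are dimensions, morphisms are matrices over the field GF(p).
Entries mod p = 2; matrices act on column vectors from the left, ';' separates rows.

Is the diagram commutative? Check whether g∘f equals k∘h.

1) trace f;g:
  e0=⟨1,0⟩ f-->⟨1,0⟩ g-->⟨0,1,1⟩
  e1=⟨0,1⟩ f-->⟨0,0⟩ g-->⟨0,0,0⟩
  ⟦path⟧₁ = ⟨0 0; 1 0; 1 0⟩
2) trace h;k:
  e0=⟨1,0⟩ h-->⟨1,1⟩ k-->⟨0,1,1⟩
  e1=⟨0,1⟩ h-->⟨1,0⟩ k-->⟨0,0,0⟩
  ⟦path⟧₂ = ⟨0 0; 1 0; 1 0⟩
Equal? equal; square commutes

Answer: COMMUTES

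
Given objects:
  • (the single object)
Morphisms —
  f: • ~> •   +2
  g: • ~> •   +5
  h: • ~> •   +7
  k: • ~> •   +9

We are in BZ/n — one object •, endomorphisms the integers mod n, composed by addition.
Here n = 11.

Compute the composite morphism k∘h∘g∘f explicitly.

Answer: +1

Work:
  0 +2≡2 +5≡7 +7≡3 +9≡1  (mod 11)
result: +1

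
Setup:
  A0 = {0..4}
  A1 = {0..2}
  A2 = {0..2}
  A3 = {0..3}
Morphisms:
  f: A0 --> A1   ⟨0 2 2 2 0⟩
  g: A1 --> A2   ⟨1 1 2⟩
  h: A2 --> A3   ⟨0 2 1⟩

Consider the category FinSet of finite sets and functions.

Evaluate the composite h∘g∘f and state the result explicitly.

  0 f-->0 g-->1 h-->2
  1 f-->2 g-->2 h-->1
  2 f-->2 g-->2 h-->1
  3 f-->2 g-->2 h-->1
  4 f-->0 g-->1 h-->2
result: ⟨2 1 1 1 2⟩

Answer: ⟨2 1 1 1 2⟩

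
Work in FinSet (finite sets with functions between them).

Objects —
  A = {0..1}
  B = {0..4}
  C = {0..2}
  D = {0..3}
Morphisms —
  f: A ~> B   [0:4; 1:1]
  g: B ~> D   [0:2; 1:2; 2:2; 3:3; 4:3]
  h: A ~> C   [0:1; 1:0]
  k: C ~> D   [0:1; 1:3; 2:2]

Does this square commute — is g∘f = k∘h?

Along f;g (path 1):
  0 f~>4 g~>3
  1 f~>1 g~>2
  result₁ = [0:3; 1:2]
Along h;k (path 2):
  0 h~>1 k~>3
  1 h~>0 k~>1
  result₂ = [0:3; 1:1]
Equal? distinct morphisms ✗

Answer: DOES NOT COMMUTE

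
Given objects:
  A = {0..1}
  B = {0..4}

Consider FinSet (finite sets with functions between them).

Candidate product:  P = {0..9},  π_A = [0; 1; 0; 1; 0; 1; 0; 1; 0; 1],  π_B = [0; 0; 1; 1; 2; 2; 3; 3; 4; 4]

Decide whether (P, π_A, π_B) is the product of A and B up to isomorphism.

|A|·|B| = 2·5 = 10;  |P| = 10
Check the pairing map k ↦ (π_A(k), π_B(k)):
  0 ↦ (0,0)
  1 ↦ (1,0)
  2 ↦ (0,1)
  3 ↦ (1,1)
  4 ↦ (0,2)
  5 ↦ (1,2)
  6 ↦ (0,3)
  7 ↦ (1,3)
  8 ↦ (0,4)
  9 ↦ (1,4)
distinct pairs in image: 10 / 10 needed
  → bijection onto A×B; projections well-typed.

Answer: VALID PRODUCT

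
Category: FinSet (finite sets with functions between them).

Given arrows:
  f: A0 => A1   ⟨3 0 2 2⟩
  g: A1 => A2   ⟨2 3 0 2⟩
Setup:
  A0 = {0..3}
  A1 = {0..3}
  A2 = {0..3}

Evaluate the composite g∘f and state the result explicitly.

Answer: ⟨2 2 0 0⟩

Trace:
  0 f=>3 g=>2
  1 f=>0 g=>2
  2 f=>2 g=>0
  3 f=>2 g=>0
result: ⟨2 2 0 0⟩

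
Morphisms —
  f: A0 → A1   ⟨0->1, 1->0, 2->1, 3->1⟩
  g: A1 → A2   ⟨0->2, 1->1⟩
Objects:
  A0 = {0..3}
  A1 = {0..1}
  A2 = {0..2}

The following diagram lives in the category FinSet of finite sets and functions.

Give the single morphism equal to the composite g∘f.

Answer: ⟨0->1, 1->2, 2->1, 3->1⟩

Trace:
  0 f→1 g→1
  1 f→0 g→2
  2 f→1 g→1
  3 f→1 g→1
⟦path⟧: ⟨0->1, 1->2, 2->1, 3->1⟩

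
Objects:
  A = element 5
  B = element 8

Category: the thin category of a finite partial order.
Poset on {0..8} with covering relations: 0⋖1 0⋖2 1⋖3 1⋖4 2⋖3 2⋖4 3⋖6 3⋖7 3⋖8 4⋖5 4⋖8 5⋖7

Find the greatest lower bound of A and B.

Answer: A∧B = 4

Trace:
{x : x⊑A ∧ x⊑B} = {0,1,2,4}  (A=5, B=8)
  0 ⊑ 4
  1 ⊑ 4
  2 ⊑ 4
  4 ⊑ 4
glb = 4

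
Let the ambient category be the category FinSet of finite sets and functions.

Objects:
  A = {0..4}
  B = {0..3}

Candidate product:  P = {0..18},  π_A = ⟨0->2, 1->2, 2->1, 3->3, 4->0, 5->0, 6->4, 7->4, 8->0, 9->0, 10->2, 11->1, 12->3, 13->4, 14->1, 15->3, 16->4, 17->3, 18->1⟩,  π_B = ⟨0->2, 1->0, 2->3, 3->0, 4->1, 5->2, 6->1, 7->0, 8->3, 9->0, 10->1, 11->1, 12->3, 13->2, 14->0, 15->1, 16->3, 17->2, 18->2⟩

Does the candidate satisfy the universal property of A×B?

Answer: NOT A VALID PRODUCT — |P|=19 ≠ |A|·|B|=20

Derivation:
|A|·|B| = 5·4 = 20;  |P| = 19
  → cardinalities differ; no bijection possible.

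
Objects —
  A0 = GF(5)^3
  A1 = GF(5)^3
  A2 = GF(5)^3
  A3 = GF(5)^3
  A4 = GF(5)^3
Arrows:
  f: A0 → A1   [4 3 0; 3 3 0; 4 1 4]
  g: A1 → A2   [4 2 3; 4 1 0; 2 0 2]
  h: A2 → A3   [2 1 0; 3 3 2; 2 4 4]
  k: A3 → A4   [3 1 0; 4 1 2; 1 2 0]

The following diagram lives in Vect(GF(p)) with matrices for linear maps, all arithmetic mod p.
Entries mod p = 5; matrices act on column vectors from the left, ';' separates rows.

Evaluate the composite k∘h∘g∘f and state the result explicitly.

  e0=[1,0,0] f→[4,3,4] g→[4,4,1] h→[2,1,3] k→[2,0,4]
  e1=[0,1,0] f→[3,3,1] g→[1,0,3] h→[2,4,4] k→[0,0,0]
  e2=[0,0,1] f→[0,0,4] g→[2,0,3] h→[4,2,1] k→[4,0,3]
composite: [2 0 4; 0 0 0; 4 0 3]

Answer: [2 0 4; 0 0 0; 4 0 3]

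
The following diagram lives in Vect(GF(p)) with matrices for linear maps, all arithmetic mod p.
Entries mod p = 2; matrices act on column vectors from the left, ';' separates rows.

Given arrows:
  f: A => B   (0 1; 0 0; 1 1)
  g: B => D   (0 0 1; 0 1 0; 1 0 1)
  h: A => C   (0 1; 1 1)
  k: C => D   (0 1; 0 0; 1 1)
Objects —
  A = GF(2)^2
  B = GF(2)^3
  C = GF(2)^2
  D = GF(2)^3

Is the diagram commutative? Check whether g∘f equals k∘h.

Answer: COMMUTES

Derivation:
Along f;g (path 1):
  e0=(1,0) f=>(0,0,1) g=>(1,0,1)
  e1=(0,1) f=>(1,0,1) g=>(1,0,0)
  ⟦path⟧₁ = (1 1; 0 0; 1 0)
Along h;k (path 2):
  e0=(1,0) h=>(0,1) k=>(1,0,1)
  e1=(0,1) h=>(1,1) k=>(1,0,0)
  ⟦path⟧₂ = (1 1; 0 0; 1 0)
Equal? same morphism ✓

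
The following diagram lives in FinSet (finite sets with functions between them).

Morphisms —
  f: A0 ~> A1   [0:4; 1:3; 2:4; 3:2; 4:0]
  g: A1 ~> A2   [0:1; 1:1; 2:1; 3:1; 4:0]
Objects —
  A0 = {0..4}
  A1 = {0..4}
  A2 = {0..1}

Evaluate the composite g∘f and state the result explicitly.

  0 f~>4 g~>0
  1 f~>3 g~>1
  2 f~>4 g~>0
  3 f~>2 g~>1
  4 f~>0 g~>1
composite: [0:0; 1:1; 2:0; 3:1; 4:1]

Answer: [0:0; 1:1; 2:0; 3:1; 4:1]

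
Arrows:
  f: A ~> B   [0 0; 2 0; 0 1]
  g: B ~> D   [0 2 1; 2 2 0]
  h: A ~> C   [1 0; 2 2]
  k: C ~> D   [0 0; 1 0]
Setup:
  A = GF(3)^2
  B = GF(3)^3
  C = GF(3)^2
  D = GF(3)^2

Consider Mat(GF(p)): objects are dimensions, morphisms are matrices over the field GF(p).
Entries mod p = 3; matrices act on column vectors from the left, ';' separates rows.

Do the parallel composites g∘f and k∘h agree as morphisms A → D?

1) trace f;g:
  e0=[1,0] f~>[0,2,0] g~>[1,1]
  e1=[0,1] f~>[0,0,1] g~>[1,0]
  composite₁ = [1 1; 1 0]
2) trace h;k:
  e0=[1,0] h~>[1,2] k~>[0,1]
  e1=[0,1] h~>[0,2] k~>[0,0]
  composite₂ = [0 0; 1 0]
Equal? distinct morphisms ✗

Answer: DOES NOT COMMUTE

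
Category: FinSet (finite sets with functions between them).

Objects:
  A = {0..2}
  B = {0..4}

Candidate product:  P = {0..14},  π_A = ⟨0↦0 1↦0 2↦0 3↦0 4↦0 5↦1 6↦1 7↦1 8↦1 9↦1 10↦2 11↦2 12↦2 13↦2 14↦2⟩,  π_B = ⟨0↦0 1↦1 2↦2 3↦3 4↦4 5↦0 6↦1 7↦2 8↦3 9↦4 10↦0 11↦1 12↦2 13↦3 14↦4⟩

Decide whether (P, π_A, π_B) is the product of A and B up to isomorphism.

|A|·|B| = 3·5 = 15;  |P| = 15
Check the pairing map k ↦ (π_A(k), π_B(k)):
  0 ↦ (0,0)
  1 ↦ (0,1)
  2 ↦ (0,2)
  3 ↦ (0,3)
  4 ↦ (0,4)
  5 ↦ (1,0)
  6 ↦ (1,1)
  7 ↦ (1,2)
  8 ↦ (1,3)
  9 ↦ (1,4)
  10 ↦ (2,0)
  11 ↦ (2,1)
  12 ↦ (2,2)
  13 ↦ (2,3)
  14 ↦ (2,4)
distinct pairs in image: 15 / 15 needed
  → bijection onto A×B; projections well-typed.

Answer: VALID PRODUCT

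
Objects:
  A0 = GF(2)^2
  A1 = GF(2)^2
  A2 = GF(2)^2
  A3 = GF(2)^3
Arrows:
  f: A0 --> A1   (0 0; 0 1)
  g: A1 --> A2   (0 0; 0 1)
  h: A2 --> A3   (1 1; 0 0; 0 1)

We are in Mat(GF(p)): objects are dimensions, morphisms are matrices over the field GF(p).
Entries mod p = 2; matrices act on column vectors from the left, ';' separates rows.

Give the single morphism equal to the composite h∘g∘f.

Answer: (0 1; 0 0; 0 1)

Derivation:
  e0=(1,0) f-->(0,0) g-->(0,0) h-->(0,0,0)
  e1=(0,1) f-->(0,1) g-->(0,1) h-->(1,0,1)
⟦path⟧: (0 1; 0 0; 0 1)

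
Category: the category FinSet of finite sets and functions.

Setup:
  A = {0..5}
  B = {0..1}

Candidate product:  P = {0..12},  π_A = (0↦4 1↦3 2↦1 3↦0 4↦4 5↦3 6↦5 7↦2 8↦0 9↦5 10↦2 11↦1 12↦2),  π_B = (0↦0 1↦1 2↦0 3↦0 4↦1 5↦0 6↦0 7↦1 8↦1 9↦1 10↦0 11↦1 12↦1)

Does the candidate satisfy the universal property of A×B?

|A|·|B| = 6·2 = 12;  |P| = 13
  → cardinalities differ; no bijection possible.

Answer: NOT A VALID PRODUCT — |P|=13 ≠ |A|·|B|=12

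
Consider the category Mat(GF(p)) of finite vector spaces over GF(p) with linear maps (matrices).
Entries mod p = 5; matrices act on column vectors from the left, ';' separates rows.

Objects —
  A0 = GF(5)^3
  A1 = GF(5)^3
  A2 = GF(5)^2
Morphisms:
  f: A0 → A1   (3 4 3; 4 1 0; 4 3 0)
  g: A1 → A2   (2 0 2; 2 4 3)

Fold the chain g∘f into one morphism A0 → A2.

Answer: (4 4 1; 4 1 1)

Work:
  e0=(1,0,0) f→(3,4,4) g→(4,4)
  e1=(0,1,0) f→(4,1,3) g→(4,1)
  e2=(0,0,1) f→(3,0,0) g→(1,1)
⟦path⟧: (4 4 1; 4 1 1)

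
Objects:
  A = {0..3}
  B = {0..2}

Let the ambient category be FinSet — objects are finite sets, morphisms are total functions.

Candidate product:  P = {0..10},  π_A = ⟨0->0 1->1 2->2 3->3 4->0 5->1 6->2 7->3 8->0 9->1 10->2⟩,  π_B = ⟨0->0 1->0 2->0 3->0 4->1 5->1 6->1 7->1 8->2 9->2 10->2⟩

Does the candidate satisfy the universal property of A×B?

|A|·|B| = 4·3 = 12;  |P| = 11
  → cardinalities differ; no bijection possible.

Answer: NOT A VALID PRODUCT — |P|=11 ≠ |A|·|B|=12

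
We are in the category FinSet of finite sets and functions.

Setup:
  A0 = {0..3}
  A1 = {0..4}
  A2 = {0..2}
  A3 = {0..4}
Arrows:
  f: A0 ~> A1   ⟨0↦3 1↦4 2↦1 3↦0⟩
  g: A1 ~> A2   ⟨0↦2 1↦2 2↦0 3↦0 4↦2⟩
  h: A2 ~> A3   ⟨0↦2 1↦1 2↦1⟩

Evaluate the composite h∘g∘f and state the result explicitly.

  0 f~>3 g~>0 h~>2
  1 f~>4 g~>2 h~>1
  2 f~>1 g~>2 h~>1
  3 f~>0 g~>2 h~>1
composite: ⟨0↦2 1↦1 2↦1 3↦1⟩

Answer: ⟨0↦2 1↦1 2↦1 3↦1⟩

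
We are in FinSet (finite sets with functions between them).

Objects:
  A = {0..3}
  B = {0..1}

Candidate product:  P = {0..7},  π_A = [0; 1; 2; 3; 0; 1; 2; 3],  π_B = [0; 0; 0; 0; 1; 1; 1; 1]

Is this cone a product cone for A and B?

Answer: VALID PRODUCT

Trace:
|A|·|B| = 4·2 = 8;  |P| = 8
Check the pairing map k ↦ (π_A(k), π_B(k)):
  0 : (0,0)
  1 : (1,0)
  2 : (2,0)
  3 : (3,0)
  4 : (0,1)
  5 : (1,1)
  6 : (2,1)
  7 : (3,1)
distinct pairs in image: 8 / 8 needed
  → bijection onto A×B; projections well-typed.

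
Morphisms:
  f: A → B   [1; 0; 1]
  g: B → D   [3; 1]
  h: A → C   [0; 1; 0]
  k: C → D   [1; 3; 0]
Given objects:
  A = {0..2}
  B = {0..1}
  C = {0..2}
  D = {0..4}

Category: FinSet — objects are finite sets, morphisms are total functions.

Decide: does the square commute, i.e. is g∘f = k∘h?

1) trace f;g:
  0 f→1 g→1
  1 f→0 g→3
  2 f→1 g→1
  composite₁ = [1; 3; 1]
2) trace h;k:
  0 h→0 k→1
  1 h→1 k→3
  2 h→0 k→1
  composite₂ = [1; 3; 1]
Equal? YES — commutes

Answer: COMMUTES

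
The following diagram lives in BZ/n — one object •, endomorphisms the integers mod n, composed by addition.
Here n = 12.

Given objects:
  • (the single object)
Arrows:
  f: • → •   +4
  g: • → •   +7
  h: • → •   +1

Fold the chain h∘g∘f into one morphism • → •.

  0 +4≡4 +7≡11 +1≡0  (mod 12)
⟦path⟧: +0

Answer: +0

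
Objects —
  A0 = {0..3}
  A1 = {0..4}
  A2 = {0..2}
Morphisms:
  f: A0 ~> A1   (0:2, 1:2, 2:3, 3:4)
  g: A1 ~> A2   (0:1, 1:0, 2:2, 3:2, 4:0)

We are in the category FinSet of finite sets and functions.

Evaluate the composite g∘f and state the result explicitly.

Answer: (0:2, 1:2, 2:2, 3:0)

Derivation:
  0 f~>2 g~>2
  1 f~>2 g~>2
  2 f~>3 g~>2
  3 f~>4 g~>0
composite: (0:2, 1:2, 2:2, 3:0)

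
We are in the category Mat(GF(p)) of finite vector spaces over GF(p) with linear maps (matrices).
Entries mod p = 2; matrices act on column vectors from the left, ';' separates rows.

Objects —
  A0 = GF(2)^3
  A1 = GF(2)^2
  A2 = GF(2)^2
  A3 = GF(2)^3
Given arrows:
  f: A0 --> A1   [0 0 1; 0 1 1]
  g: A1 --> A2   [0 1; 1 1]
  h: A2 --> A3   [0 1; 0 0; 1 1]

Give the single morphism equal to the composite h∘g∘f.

  e0=⟨1,0,0⟩ f-->⟨0,0⟩ g-->⟨0,0⟩ h-->⟨0,0,0⟩
  e1=⟨0,1,0⟩ f-->⟨0,1⟩ g-->⟨1,1⟩ h-->⟨1,0,0⟩
  e2=⟨0,0,1⟩ f-->⟨1,1⟩ g-->⟨1,0⟩ h-->⟨0,0,1⟩
⟦path⟧: [0 1 0; 0 0 0; 0 0 1]

Answer: [0 1 0; 0 0 0; 0 0 1]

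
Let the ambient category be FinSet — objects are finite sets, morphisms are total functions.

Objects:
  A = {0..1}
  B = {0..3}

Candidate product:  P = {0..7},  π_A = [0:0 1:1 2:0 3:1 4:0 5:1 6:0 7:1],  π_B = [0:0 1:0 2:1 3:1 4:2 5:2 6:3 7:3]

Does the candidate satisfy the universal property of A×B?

|A|·|B| = 2·4 = 8;  |P| = 8
Check the pairing map k ↦ (π_A(k), π_B(k)):
  0 : (0,0)
  1 : (1,0)
  2 : (0,1)
  3 : (1,1)
  4 : (0,2)
  5 : (1,2)
  6 : (0,3)
  7 : (1,3)
distinct pairs in image: 8 / 8 needed
  → bijection onto A×B; projections well-typed.

Answer: VALID PRODUCT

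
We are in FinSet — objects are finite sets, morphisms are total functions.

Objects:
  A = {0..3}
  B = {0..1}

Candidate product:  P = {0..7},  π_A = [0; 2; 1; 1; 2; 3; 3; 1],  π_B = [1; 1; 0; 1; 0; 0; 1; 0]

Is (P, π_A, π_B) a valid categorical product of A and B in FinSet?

|A|·|B| = 4·2 = 8;  |P| = 8
Check the pairing map k ↦ (π_A(k), π_B(k)):
  0 -> (0,1)
  1 -> (2,1)
  2 -> (1,0)
  3 -> (1,1)
  4 -> (2,0)
  5 -> (3,0)
  6 -> (3,1)
  7 -> (1,0)  ✗ repeats pair of k=2
distinct pairs in image: 7 / 8 needed
  → (1,0) hit at k=2 and k=7

Answer: NOT A VALID PRODUCT — duplicate pair at indices 7,2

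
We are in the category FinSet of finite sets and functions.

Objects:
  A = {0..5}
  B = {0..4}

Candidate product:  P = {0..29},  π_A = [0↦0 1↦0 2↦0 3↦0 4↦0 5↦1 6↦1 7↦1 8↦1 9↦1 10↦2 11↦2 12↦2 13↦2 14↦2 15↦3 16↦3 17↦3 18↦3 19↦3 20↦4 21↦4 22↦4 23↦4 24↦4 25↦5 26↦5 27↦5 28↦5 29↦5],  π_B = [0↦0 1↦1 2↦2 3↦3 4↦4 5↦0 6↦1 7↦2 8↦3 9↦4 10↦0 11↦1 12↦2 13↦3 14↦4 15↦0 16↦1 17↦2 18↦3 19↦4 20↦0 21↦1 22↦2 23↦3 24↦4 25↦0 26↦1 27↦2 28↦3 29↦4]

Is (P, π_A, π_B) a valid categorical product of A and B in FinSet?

|A|·|B| = 6·5 = 30;  |P| = 30
Check the pairing map k ↦ (π_A(k), π_B(k)):
  0 ↦ (0,0)
  1 ↦ (0,1)
  2 ↦ (0,2)
  3 ↦ (0,3)
  4 ↦ (0,4)
  5 ↦ (1,0)
  6 ↦ (1,1)
  7 ↦ (1,2)
  8 ↦ (1,3)
  9 ↦ (1,4)
  10 ↦ (2,0)
  11 ↦ (2,1)
  12 ↦ (2,2)
  13 ↦ (2,3)
  14 ↦ (2,4)
  15 ↦ (3,0)
  16 ↦ (3,1)
  17 ↦ (3,2)
  18 ↦ (3,3)
  19 ↦ (3,4)
  20 ↦ (4,0)
  21 ↦ (4,1)
  22 ↦ (4,2)
  23 ↦ (4,3)
  24 ↦ (4,4)
  25 ↦ (5,0)
  26 ↦ (5,1)
  27 ↦ (5,2)
  28 ↦ (5,3)
  29 ↦ (5,4)
distinct pairs in image: 30 / 30 needed
  → bijection onto A×B; projections well-typed.

Answer: VALID PRODUCT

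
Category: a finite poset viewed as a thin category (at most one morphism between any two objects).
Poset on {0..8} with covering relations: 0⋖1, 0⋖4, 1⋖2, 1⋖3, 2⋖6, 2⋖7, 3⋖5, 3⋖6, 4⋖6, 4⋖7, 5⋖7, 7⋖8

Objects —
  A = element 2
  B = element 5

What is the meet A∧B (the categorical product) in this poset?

Lower bounds of A=2 and B=5: {0,1}
  0 ⊑ 1
  1 ⊑ 1
glb = 1

Answer: A∧B = 1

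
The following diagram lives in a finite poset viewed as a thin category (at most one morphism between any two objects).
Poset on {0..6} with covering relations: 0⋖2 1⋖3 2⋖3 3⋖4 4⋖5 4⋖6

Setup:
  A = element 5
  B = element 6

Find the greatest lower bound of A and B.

Answer: A∧B = 4

Work:
Lower bounds of A=5 and B=6: {0,1,2,3,4}
  0 ≤ 4
  1 ≤ 4
  2 ≤ 4
  3 ≤ 4
  4 ≤ 4
glb = 4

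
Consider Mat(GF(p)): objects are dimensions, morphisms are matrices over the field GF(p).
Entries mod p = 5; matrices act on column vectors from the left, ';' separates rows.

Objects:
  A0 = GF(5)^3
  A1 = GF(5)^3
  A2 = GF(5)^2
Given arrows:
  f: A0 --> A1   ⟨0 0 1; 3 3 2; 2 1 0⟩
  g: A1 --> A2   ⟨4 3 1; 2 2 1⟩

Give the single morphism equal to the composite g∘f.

Answer: ⟨1 0 0; 3 2 1⟩

Derivation:
  e0=[1,0,0] f-->[0,3,2] g-->[1,3]
  e1=[0,1,0] f-->[0,3,1] g-->[0,2]
  e2=[0,0,1] f-->[1,2,0] g-->[0,1]
result: ⟨1 0 0; 3 2 1⟩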